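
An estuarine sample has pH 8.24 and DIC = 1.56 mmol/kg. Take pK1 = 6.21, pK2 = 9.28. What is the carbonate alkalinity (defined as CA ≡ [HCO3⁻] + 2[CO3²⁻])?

CA = [HCO3⁻] + 2[CO3²⁻] = (α₁ + 2α₂)·DIC
At pH 8.24: [H⁺]/K1 = 10^-2.03 = 0.0093325, K2/[H⁺] = 10^-1.04 = 0.091201
α₁ = 1/(1 + 0.0093325 + 0.091201) = 1/1.1005 = 0.9087; α₂ = α₁·K2/[H⁺] = 0.08287
α₁ + 2α₂ = 1.0744
CA = 1.0744 × 1.56 = 1.68 mmol/kg

CA = 1.68 mmol/kg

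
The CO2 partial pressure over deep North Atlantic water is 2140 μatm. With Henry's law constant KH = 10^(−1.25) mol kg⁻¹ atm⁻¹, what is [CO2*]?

[CO2*] = 120 μmol/kg

KH = 10^(−1.25) = 5.623×10^-2 mol kg⁻¹ atm⁻¹
[CO2*] = KH · pCO2 = 5.623×10^-2 × 2140×10^-6 atm = 1.20×10^-4 mol/kg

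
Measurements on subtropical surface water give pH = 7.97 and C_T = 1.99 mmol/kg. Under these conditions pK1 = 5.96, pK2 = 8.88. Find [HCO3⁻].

α₁ = 1 / (1 + [H⁺]/K1 + K2/[H⁺]) = 1 / (1 + 10^-2.01 + 10^-0.91)
   = 1 / (1 + 0.0097724 + 0.12303) = 1/1.1328 = 0.8828
[HCO3⁻] = α₁ × DIC = 0.8828 × 1.99 = 1.76 mmol/kg

[HCO3⁻] = 1.76 mmol/kg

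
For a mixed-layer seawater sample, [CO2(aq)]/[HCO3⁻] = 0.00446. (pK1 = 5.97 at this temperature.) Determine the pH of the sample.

pH = 8.32

From K1 = [H⁺][HCO3⁻]/[CO2(aq)]:  pH = pK1 − log₁₀([CO2(aq)]/[HCO3⁻])
log₁₀(0.00446) = -2.351
pH = 5.97 − (-2.351) = 8.32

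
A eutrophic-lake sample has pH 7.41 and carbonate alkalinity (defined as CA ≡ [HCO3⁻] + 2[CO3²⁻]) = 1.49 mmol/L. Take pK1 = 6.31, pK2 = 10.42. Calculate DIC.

CA = [HCO3⁻] + 2[CO3²⁻] = (α₁ + 2α₂)·DIC
At pH 7.41: [H⁺]/K1 = 10^-1.10 = 0.079433, K2/[H⁺] = 10^-3.01 = 0.00097724
α₁ = 1/(1 + 0.079433 + 0.00097724) = 1/1.0804 = 0.9256; α₂ = α₁·K2/[H⁺] = 0.0009045
α₁ + 2α₂ = 0.9274
DIC = CA / (α₁ + 2α₂) = 1.49 / 0.9274 = 1.61 mmol/L

DIC = 1.61 mmol/L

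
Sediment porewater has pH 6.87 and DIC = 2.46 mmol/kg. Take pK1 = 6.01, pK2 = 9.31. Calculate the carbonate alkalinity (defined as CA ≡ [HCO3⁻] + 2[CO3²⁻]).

CA = [HCO3⁻] + 2[CO3²⁻] = (α₁ + 2α₂)·DIC
At pH 6.87: [H⁺]/K1 = 10^-0.86 = 0.13804, K2/[H⁺] = 10^-2.44 = 0.0036308
α₁ = 1/(1 + 0.13804 + 0.0036308) = 1/1.1417 = 0.8759; α₂ = α₁·K2/[H⁺] = 0.003180
α₁ + 2α₂ = 0.8823
CA = 0.8823 × 2.46 = 2.17 mmol/kg

CA = 2.17 mmol/kg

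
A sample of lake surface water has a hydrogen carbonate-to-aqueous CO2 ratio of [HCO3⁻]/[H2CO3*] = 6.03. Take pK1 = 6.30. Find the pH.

pH = 7.08

From K1 = [H⁺][HCO3⁻]/[H2CO3*]:  pH = pK1 + log₁₀([HCO3⁻]/[H2CO3*])
log₁₀(6.03) = +0.780
pH = 6.30 + (+0.780) = 7.08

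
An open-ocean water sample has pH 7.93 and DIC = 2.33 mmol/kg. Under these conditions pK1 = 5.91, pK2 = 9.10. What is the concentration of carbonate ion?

[CO3²⁻] = 0.146 mmol/kg

α₂ = 1 / (1 + [H⁺]/K2 + [H⁺]²/(K1K2)) = 1 / (1 + 10^+1.17 + 10^-0.85)
   = 1 / (1 + 14.791 + 0.14125) = 1/15.932 = 0.06277
[CO3²⁻] = α₂ × DIC = 0.06277 × 2.33 = 0.146 mmol/kg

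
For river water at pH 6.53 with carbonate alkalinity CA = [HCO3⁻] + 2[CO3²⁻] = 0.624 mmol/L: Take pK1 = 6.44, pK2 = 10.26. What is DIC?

CA = [HCO3⁻] + 2[CO3²⁻] = (α₁ + 2α₂)·DIC
At pH 6.53: [H⁺]/K1 = 10^-0.09 = 0.81283, K2/[H⁺] = 10^-3.73 = 0.00018621
α₁ = 1/(1 + 0.81283 + 0.00018621) = 1/1.8130 = 0.5516; α₂ = α₁·K2/[H⁺] = 0.0001027
α₁ + 2α₂ = 0.5518
DIC = CA / (α₁ + 2α₂) = 0.624 / 0.5518 = 1.13 mmol/L

DIC = 1.13 mmol/L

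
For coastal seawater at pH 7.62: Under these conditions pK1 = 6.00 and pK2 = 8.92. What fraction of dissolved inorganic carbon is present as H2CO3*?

α₀ = 1 / (1 + K1/[H⁺] + K1K2/[H⁺]²) = 1 / (1 + 10^+1.62 + 10^+0.32)
   = 1 / (1 + 41.687 + 2.0893) = 1/44.776 = 0.02233

α₀ = 0.0223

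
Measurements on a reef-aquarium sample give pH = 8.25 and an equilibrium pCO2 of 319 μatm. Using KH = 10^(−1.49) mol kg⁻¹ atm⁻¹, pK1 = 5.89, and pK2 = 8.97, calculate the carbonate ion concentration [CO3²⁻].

[CO3²⁻] = 0.451 mmol/kg

[CO2*] = KH · pCO2 = 10^(−1.49) × 319×10^-6 = 1.032×10^-5 mol/kg
α₀ = 1/(1 + K1/[H⁺] + K1K2/[H⁺]²) = 1/(1 + 10^+2.36 + 10^+1.64) = 0.003653
DIC = [CO2*]/α₀ = 1.032×10^-5 / 0.003653 = 2.826 mmol/kg
[CO3²⁻] = α₂·DIC; α₂ = 0.1595, so [CO3²⁻] = 0.1595 × 2.826 = 0.451 mmol/kg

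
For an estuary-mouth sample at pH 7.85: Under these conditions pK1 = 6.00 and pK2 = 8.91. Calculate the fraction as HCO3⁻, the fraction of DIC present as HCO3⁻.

α₁ = 0.908

α₁ = 1 / (1 + [H⁺]/K1 + K2/[H⁺]) = 1 / (1 + 10^-1.85 + 10^-1.06)
   = 1 / (1 + 0.014125 + 0.087096) = 1/1.1012 = 0.9081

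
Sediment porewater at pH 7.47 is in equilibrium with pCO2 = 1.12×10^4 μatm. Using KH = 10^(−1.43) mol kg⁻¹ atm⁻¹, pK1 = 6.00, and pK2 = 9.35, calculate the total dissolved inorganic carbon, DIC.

[CO2*] = KH · pCO2 = 10^(−1.43) × 1.12×10^4×10^-6 = 4.161×10^-4 mol/kg
α₀ = 1/(1 + K1/[H⁺] + K1K2/[H⁺]²) = 1/(1 + 10^+1.47 + 10^-0.41) = 0.03236
DIC = [CO2*]/α₀ = 4.161×10^-4 / 0.03236 = 12.9 mmol/kg

DIC = 12.9 mmol/kg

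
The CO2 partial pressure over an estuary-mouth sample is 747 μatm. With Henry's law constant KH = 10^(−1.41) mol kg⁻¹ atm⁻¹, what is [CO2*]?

[CO2*] = 29.1 μmol/kg

KH = 10^(−1.41) = 3.890×10^-2 mol kg⁻¹ atm⁻¹
[CO2*] = KH · pCO2 = 3.890×10^-2 × 747×10^-6 atm = 2.91×10^-5 mol/kg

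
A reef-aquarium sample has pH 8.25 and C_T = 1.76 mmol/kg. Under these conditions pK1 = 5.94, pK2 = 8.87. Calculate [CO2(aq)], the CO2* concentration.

[CO2*] = 6.92 μmol/kg

α₀ = 1 / (1 + K1/[H⁺] + K1K2/[H⁺]²) = 1 / (1 + 10^+2.31 + 10^+1.69)
   = 1 / (1 + 204.17 + 48.978) = 1/254.15 = 0.003935
[CO2*] = α₀ × DIC = 0.003935 × 1.76 = 0.00692 mmol/kg = 6.92 μmol/kg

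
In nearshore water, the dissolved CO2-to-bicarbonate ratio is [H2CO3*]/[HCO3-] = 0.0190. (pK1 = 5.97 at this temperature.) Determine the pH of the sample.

From K1 = [H⁺][HCO3-]/[H2CO3*]:  pH = pK1 − log₁₀([H2CO3*]/[HCO3-])
log₁₀(0.0190) = -1.721
pH = 5.97 − (-1.721) = 7.69

pH = 7.69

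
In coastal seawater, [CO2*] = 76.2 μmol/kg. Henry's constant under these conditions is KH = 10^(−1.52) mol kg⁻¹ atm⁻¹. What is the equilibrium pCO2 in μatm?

KH = 10^(−1.52) = 3.020×10^-2 mol kg⁻¹ atm⁻¹
pCO2 = [CO2*]/KH = 76.2×10^-6 / 3.020×10^-2 = 2.52×10^-3 atm = 2520 μatm

pCO2 = 2520 μatm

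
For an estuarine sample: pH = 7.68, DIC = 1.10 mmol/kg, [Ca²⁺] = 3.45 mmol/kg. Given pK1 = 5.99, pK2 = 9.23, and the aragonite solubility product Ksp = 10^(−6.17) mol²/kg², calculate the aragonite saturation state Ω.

Ω = 0.151

α₂ = 1 / (1 + [H⁺]/K2 + [H⁺]²/(K1K2)) = 1 / (1 + 10^+1.55 + 10^-0.14)
   = 1 / (1 + 35.481 + 0.72444) = 1/37.206 = 0.02688
[CO3²⁻] = α₂ × DIC = 0.02688 × 1.10 = 0.02957 mmol/kg
Ksp = 10^(−6.17) = 6.761×10^-7
Ω = [Ca²⁺][CO3²⁻]/Ksp = (3.45×10^-3)(2.957×10^-5) / 6.761×10^-7 = 0.151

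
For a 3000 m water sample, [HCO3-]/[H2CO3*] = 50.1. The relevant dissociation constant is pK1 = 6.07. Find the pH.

pH = 7.77

From K1 = [H⁺][HCO3-]/[H2CO3*]:  pH = pK1 + log₁₀([HCO3-]/[H2CO3*])
log₁₀(50.1) = +1.700
pH = 6.07 + (+1.700) = 7.77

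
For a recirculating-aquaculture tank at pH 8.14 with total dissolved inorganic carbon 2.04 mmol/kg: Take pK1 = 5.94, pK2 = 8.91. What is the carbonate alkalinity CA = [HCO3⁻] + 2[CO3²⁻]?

CA = 2.32 mmol/kg

CA = [HCO3⁻] + 2[CO3²⁻] = (α₁ + 2α₂)·DIC
At pH 8.14: [H⁺]/K1 = 10^-2.20 = 0.0063096, K2/[H⁺] = 10^-0.77 = 0.16982
α₁ = 1/(1 + 0.0063096 + 0.16982) = 1/1.1761 = 0.8502; α₂ = α₁·K2/[H⁺] = 0.1444
α₁ + 2α₂ = 1.1390
CA = 1.1390 × 2.04 = 2.32 mmol/kg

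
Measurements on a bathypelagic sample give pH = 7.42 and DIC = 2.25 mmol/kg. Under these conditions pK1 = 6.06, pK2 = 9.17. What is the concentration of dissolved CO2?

[CO2*] = 0.0925 mmol/kg

α₀ = 1 / (1 + K1/[H⁺] + K1K2/[H⁺]²) = 1 / (1 + 10^+1.36 + 10^-0.39)
   = 1 / (1 + 22.909 + 0.40738) = 1/24.316 = 0.04113
[CO2*] = α₀ × DIC = 0.04113 × 2.25 = 0.0925 mmol/kg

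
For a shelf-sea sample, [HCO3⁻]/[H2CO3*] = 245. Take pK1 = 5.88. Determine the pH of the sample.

From K1 = [H⁺][HCO3⁻]/[H2CO3*]:  pH = pK1 + log₁₀([HCO3⁻]/[H2CO3*])
log₁₀(245) = +2.389
pH = 5.88 + (+2.389) = 8.27

pH = 8.27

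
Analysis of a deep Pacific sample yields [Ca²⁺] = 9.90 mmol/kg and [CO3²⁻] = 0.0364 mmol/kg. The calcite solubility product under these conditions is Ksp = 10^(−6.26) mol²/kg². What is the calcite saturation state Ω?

Ω = 0.656

Ksp = 10^(−6.26) = 5.495×10^-7
Ω = [Ca²⁺][CO3²⁻]/Ksp = (9.90×10^-3)(0.0364×10^-3) / 5.495×10^-7 = 0.656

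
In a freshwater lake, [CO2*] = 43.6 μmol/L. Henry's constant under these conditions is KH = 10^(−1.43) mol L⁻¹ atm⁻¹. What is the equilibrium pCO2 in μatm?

pCO2 = 1170 μatm

KH = 10^(−1.43) = 3.715×10^-2 mol L⁻¹ atm⁻¹
pCO2 = [CO2*]/KH = 43.6×10^-6 / 3.715×10^-2 = 1.17×10^-3 atm = 1170 μatm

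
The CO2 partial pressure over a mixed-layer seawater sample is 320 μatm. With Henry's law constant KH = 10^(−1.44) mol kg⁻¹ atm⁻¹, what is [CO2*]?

KH = 10^(−1.44) = 3.631×10^-2 mol kg⁻¹ atm⁻¹
[CO2*] = KH · pCO2 = 3.631×10^-2 × 320×10^-6 atm = 1.16×10^-5 mol/kg

[CO2*] = 11.6 μmol/kg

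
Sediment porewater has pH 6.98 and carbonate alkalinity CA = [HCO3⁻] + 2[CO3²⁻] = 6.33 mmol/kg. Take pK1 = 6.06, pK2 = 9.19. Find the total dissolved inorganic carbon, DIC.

DIC = 7.04 mmol/kg

CA = [HCO3⁻] + 2[CO3²⁻] = (α₁ + 2α₂)·DIC
At pH 6.98: [H⁺]/K1 = 10^-0.92 = 0.12023, K2/[H⁺] = 10^-2.21 = 0.0061660
α₁ = 1/(1 + 0.12023 + 0.0061660) = 1/1.1264 = 0.8878; α₂ = α₁·K2/[H⁺] = 0.005474
α₁ + 2α₂ = 0.8987
DIC = CA / (α₁ + 2α₂) = 6.33 / 0.8987 = 7.04 mmol/kg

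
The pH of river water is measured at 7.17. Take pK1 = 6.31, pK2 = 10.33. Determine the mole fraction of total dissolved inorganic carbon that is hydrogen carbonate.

α₁ = 1 / (1 + [H⁺]/K1 + K2/[H⁺]) = 1 / (1 + 10^-0.86 + 10^-3.16)
   = 1 / (1 + 0.13804 + 0.00069183) = 1/1.1387 = 0.8782

α₁ = 0.878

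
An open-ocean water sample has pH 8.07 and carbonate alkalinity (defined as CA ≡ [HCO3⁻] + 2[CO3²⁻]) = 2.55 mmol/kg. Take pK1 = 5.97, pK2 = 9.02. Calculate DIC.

DIC = 2.33 mmol/kg

CA = [HCO3⁻] + 2[CO3²⁻] = (α₁ + 2α₂)·DIC
At pH 8.07: [H⁺]/K1 = 10^-2.10 = 0.0079433, K2/[H⁺] = 10^-0.95 = 0.11220
α₁ = 1/(1 + 0.0079433 + 0.11220) = 1/1.1201 = 0.8927; α₂ = α₁·K2/[H⁺] = 0.1002
α₁ + 2α₂ = 1.0931
DIC = CA / (α₁ + 2α₂) = 2.55 / 1.0931 = 2.33 mmol/kg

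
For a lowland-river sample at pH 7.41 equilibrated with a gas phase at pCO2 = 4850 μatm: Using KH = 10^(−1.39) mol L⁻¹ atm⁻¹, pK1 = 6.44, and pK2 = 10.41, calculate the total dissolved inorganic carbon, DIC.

[CO2*] = KH · pCO2 = 10^(−1.39) × 4850×10^-6 = 1.976×10^-4 mol/L
α₀ = 1/(1 + K1/[H⁺] + K1K2/[H⁺]²) = 1/(1 + 10^+0.97 + 10^-2.03) = 0.09669
DIC = [CO2*]/α₀ = 1.976×10^-4 / 0.09669 = 2.04 mmol/L

DIC = 2.04 mmol/L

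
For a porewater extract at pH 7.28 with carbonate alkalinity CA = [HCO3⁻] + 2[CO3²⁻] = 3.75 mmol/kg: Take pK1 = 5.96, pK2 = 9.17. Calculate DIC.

CA = [HCO3⁻] + 2[CO3²⁻] = (α₁ + 2α₂)·DIC
At pH 7.28: [H⁺]/K1 = 10^-1.32 = 0.047863, K2/[H⁺] = 10^-1.89 = 0.012882
α₁ = 1/(1 + 0.047863 + 0.012882) = 1/1.0607 = 0.9427; α₂ = α₁·K2/[H⁺] = 0.01214
α₁ + 2α₂ = 0.9670
DIC = CA / (α₁ + 2α₂) = 3.75 / 0.9670 = 3.88 mmol/kg

DIC = 3.88 mmol/kg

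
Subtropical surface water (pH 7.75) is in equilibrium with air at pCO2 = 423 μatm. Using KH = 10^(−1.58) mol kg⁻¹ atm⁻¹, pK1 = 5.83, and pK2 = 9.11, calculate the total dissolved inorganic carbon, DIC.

DIC = 0.977 mmol/kg

[CO2*] = KH · pCO2 = 10^(−1.58) × 423×10^-6 = 1.113×10^-5 mol/kg
α₀ = 1/(1 + K1/[H⁺] + K1K2/[H⁺]²) = 1/(1 + 10^+1.92 + 10^+0.56) = 0.01139
DIC = [CO2*]/α₀ = 1.113×10^-5 / 0.01139 = 0.977 mmol/kg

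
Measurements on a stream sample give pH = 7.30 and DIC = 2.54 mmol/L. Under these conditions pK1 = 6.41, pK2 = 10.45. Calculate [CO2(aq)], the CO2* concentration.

[CO2*] = 0.290 mmol/L

α₀ = 1 / (1 + K1/[H⁺] + K1K2/[H⁺]²) = 1 / (1 + 10^+0.89 + 10^-2.26)
   = 1 / (1 + 7.7625 + 0.0054954) = 1/8.7680 = 0.1141
[CO2*] = α₀ × DIC = 0.1141 × 2.54 = 0.290 mmol/L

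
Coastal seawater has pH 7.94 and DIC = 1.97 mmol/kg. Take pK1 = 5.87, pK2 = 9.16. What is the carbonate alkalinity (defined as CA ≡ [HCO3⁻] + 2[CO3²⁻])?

CA = 2.07 mmol/kg

CA = [HCO3⁻] + 2[CO3²⁻] = (α₁ + 2α₂)·DIC
At pH 7.94: [H⁺]/K1 = 10^-2.07 = 0.0085114, K2/[H⁺] = 10^-1.22 = 0.060256
α₁ = 1/(1 + 0.0085114 + 0.060256) = 1/1.0688 = 0.9357; α₂ = α₁·K2/[H⁺] = 0.05638
α₁ + 2α₂ = 1.0484
CA = 1.0484 × 1.97 = 2.07 mmol/kg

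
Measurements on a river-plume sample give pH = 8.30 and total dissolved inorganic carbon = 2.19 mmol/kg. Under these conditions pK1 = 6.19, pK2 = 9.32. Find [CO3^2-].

[CO3²⁻] = 0.190 mmol/kg

α₂ = 1 / (1 + [H⁺]/K2 + [H⁺]²/(K1K2)) = 1 / (1 + 10^+1.02 + 10^-1.09)
   = 1 / (1 + 10.471 + 0.081283) = 1/11.553 = 0.08656
[CO3²⁻] = α₂ × DIC = 0.08656 × 2.19 = 0.190 mmol/kg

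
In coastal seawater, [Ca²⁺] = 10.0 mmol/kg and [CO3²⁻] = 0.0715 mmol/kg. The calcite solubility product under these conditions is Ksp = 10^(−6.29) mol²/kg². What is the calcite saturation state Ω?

Ω = 1.39

Ksp = 10^(−6.29) = 5.129×10^-7
Ω = [Ca²⁺][CO3²⁻]/Ksp = (10.0×10^-3)(0.0715×10^-3) / 5.129×10^-7 = 1.39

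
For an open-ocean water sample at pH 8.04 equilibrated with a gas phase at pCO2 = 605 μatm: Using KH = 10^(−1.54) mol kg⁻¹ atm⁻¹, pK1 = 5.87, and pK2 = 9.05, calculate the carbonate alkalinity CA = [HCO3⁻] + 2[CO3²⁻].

CA = 3.09 mmol/kg

[CO2*] = KH · pCO2 = 10^(−1.54) × 605×10^-6 = 1.745×10^-5 mol/kg
α₀ = 1/(1 + K1/[H⁺] + K1K2/[H⁺]²) = 1/(1 + 10^+2.17 + 10^+1.16) = 0.006121
DIC = [CO2*]/α₀ = 1.745×10^-5 / 0.006121 = 2.850 mmol/kg
CA = (α₁ + 2α₂)·DIC = (0.9054 + 2×0.08848) × 2.850 = 3.09 mmol/kg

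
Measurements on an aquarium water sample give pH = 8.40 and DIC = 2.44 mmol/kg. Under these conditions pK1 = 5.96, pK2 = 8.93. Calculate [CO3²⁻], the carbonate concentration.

[CO3²⁻] = 0.554 mmol/kg

α₂ = 1 / (1 + [H⁺]/K2 + [H⁺]²/(K1K2)) = 1 / (1 + 10^+0.53 + 10^-1.91)
   = 1 / (1 + 3.3884 + 0.012303) = 1/4.4007 = 0.2272
[CO3²⁻] = α₂ × DIC = 0.2272 × 2.44 = 0.554 mmol/kg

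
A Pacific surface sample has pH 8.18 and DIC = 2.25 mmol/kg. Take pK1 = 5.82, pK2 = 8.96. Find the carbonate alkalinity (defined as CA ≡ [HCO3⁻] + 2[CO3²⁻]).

CA = [HCO3⁻] + 2[CO3²⁻] = (α₁ + 2α₂)·DIC
At pH 8.18: [H⁺]/K1 = 10^-2.36 = 0.0043652, K2/[H⁺] = 10^-0.78 = 0.16596
α₁ = 1/(1 + 0.0043652 + 0.16596) = 1/1.1703 = 0.8545; α₂ = α₁·K2/[H⁺] = 0.1418
α₁ + 2α₂ = 1.1381
CA = 1.1381 × 2.25 = 2.56 mmol/kg

CA = 2.56 mmol/kg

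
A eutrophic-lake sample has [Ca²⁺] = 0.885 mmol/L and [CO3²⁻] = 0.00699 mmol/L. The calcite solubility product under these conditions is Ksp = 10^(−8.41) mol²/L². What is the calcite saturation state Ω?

Ω = 1.59

Ksp = 10^(−8.41) = 3.890×10^-9
Ω = [Ca²⁺][CO3²⁻]/Ksp = (0.885×10^-3)(0.00699×10^-3) / 3.890×10^-9 = 1.59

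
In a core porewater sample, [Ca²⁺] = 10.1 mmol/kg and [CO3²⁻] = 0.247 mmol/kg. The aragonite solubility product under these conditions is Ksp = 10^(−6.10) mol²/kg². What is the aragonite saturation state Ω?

Ksp = 10^(−6.10) = 7.943×10^-7
Ω = [Ca²⁺][CO3²⁻]/Ksp = (10.1×10^-3)(0.247×10^-3) / 7.943×10^-7 = 3.14

Ω = 3.14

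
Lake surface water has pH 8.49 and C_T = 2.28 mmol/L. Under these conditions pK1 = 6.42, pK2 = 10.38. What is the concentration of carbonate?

α₂ = 1 / (1 + [H⁺]/K2 + [H⁺]²/(K1K2)) = 1 / (1 + 10^+1.89 + 10^-0.18)
   = 1 / (1 + 77.625 + 0.66069) = 1/79.285 = 0.01261
[CO3²⁻] = α₂ × DIC = 0.01261 × 2.28 = 0.0288 mmol/L

[CO3²⁻] = 0.0288 mmol/L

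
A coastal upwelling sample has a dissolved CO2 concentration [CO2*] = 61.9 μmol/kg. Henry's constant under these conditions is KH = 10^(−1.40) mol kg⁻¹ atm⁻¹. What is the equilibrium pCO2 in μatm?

KH = 10^(−1.40) = 3.981×10^-2 mol kg⁻¹ atm⁻¹
pCO2 = [CO2*]/KH = 61.9×10^-6 / 3.981×10^-2 = 1.55×10^-3 atm = 1550 μatm

pCO2 = 1550 μatm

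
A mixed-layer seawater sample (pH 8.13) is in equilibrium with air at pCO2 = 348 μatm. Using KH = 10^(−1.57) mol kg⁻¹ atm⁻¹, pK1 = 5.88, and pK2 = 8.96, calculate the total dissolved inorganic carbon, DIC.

[CO2*] = KH · pCO2 = 10^(−1.57) × 348×10^-6 = 9.367×10^-6 mol/kg
α₀ = 1/(1 + K1/[H⁺] + K1K2/[H⁺]²) = 1/(1 + 10^+2.25 + 10^+1.42) = 0.004875
DIC = [CO2*]/α₀ = 9.367×10^-6 / 0.004875 = 1.92 mmol/kg

DIC = 1.92 mmol/kg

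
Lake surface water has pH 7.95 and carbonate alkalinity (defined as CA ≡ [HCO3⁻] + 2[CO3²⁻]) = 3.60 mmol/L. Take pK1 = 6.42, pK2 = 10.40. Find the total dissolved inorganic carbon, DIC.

CA = [HCO3⁻] + 2[CO3²⁻] = (α₁ + 2α₂)·DIC
At pH 7.95: [H⁺]/K1 = 10^-1.53 = 0.029512, K2/[H⁺] = 10^-2.45 = 0.0035481
α₁ = 1/(1 + 0.029512 + 0.0035481) = 1/1.0331 = 0.9680; α₂ = α₁·K2/[H⁺] = 0.003435
α₁ + 2α₂ = 0.9749
DIC = CA / (α₁ + 2α₂) = 3.60 / 0.9749 = 3.69 mmol/L

DIC = 3.69 mmol/L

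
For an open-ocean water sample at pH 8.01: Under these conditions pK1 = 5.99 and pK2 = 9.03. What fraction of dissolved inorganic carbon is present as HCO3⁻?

α₁ = 1 / (1 + [H⁺]/K1 + K2/[H⁺]) = 1 / (1 + 10^-2.02 + 10^-1.02)
   = 1 / (1 + 0.0095499 + 0.095499) = 1/1.1050 = 0.9049

α₁ = 0.905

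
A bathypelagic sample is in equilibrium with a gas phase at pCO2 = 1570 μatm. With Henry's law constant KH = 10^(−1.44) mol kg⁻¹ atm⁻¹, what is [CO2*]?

KH = 10^(−1.44) = 3.631×10^-2 mol kg⁻¹ atm⁻¹
[CO2*] = KH · pCO2 = 3.631×10^-2 × 1570×10^-6 atm = 5.70×10^-5 mol/kg

[CO2*] = 57.0 μmol/kg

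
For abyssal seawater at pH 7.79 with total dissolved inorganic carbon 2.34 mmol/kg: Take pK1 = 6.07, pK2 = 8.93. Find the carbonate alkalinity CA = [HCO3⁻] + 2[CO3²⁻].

CA = [HCO3⁻] + 2[CO3²⁻] = (α₁ + 2α₂)·DIC
At pH 7.79: [H⁺]/K1 = 10^-1.72 = 0.019055, K2/[H⁺] = 10^-1.14 = 0.072444
α₁ = 1/(1 + 0.019055 + 0.072444) = 1/1.0915 = 0.9162; α₂ = α₁·K2/[H⁺] = 0.06637
α₁ + 2α₂ = 1.0489
CA = 1.0489 × 2.34 = 2.45 mmol/kg

CA = 2.45 mmol/kg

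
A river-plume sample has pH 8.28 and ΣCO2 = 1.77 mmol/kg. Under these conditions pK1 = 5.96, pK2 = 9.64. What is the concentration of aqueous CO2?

[CO2*] = 8.08 μmol/kg

α₀ = 1 / (1 + K1/[H⁺] + K1K2/[H⁺]²) = 1 / (1 + 10^+2.32 + 10^+0.96)
   = 1 / (1 + 208.93 + 9.1201) = 1/219.05 = 0.004565
[CO2*] = α₀ × DIC = 0.004565 × 1.77 = 0.00808 mmol/kg = 8.08 μmol/kg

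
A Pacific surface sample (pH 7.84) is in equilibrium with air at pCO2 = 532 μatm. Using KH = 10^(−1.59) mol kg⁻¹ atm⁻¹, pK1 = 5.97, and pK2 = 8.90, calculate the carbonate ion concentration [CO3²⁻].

[CO3²⁻] = 0.0883 mmol/kg

[CO2*] = KH · pCO2 = 10^(−1.59) × 532×10^-6 = 1.367×10^-5 mol/kg
α₀ = 1/(1 + K1/[H⁺] + K1K2/[H⁺]²) = 1/(1 + 10^+1.87 + 10^+0.81) = 0.01226
DIC = [CO2*]/α₀ = 1.367×10^-5 / 0.01226 = 1.116 mmol/kg
[CO3²⁻] = α₂·DIC; α₂ = 0.07914, so [CO3²⁻] = 0.07914 × 1.116 = 0.0883 mmol/kg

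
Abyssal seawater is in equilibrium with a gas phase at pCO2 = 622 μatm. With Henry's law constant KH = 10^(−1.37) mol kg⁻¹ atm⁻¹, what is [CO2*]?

[CO2*] = 26.5 μmol/kg

KH = 10^(−1.37) = 4.266×10^-2 mol kg⁻¹ atm⁻¹
[CO2*] = KH · pCO2 = 4.266×10^-2 × 622×10^-6 atm = 2.65×10^-5 mol/kg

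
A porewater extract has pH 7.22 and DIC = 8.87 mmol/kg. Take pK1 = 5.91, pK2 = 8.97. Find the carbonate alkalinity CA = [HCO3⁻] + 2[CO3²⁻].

CA = 8.61 mmol/kg

CA = [HCO3⁻] + 2[CO3²⁻] = (α₁ + 2α₂)·DIC
At pH 7.22: [H⁺]/K1 = 10^-1.31 = 0.048978, K2/[H⁺] = 10^-1.75 = 0.017783
α₁ = 1/(1 + 0.048978 + 0.017783) = 1/1.0668 = 0.9374; α₂ = α₁·K2/[H⁺] = 0.01667
α₁ + 2α₂ = 0.9708
CA = 0.9708 × 8.87 = 8.61 mmol/kg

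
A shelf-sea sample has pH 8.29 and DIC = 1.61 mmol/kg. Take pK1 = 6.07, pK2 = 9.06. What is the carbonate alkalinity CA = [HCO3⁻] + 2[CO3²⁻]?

CA = [HCO3⁻] + 2[CO3²⁻] = (α₁ + 2α₂)·DIC
At pH 8.29: [H⁺]/K1 = 10^-2.22 = 0.0060256, K2/[H⁺] = 10^-0.77 = 0.16982
α₁ = 1/(1 + 0.0060256 + 0.16982) = 1/1.1758 = 0.8504; α₂ = α₁·K2/[H⁺] = 0.1444
α₁ + 2α₂ = 1.1393
CA = 1.1393 × 1.61 = 1.83 mmol/kg

CA = 1.83 mmol/kg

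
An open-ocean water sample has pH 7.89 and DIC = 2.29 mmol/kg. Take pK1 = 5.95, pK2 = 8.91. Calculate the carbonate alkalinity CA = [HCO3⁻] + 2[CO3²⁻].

CA = 2.46 mmol/kg

CA = [HCO3⁻] + 2[CO3²⁻] = (α₁ + 2α₂)·DIC
At pH 7.89: [H⁺]/K1 = 10^-1.94 = 0.011482, K2/[H⁺] = 10^-1.02 = 0.095499
α₁ = 1/(1 + 0.011482 + 0.095499) = 1/1.1070 = 0.9034; α₂ = α₁·K2/[H⁺] = 0.08627
α₁ + 2α₂ = 1.0759
CA = 1.0759 × 2.29 = 2.46 mmol/kg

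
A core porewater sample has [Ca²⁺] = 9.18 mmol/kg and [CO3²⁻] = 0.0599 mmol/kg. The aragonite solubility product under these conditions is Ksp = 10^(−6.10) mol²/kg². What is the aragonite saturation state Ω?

Ksp = 10^(−6.10) = 7.943×10^-7
Ω = [Ca²⁺][CO3²⁻]/Ksp = (9.18×10^-3)(0.0599×10^-3) / 7.943×10^-7 = 0.692

Ω = 0.692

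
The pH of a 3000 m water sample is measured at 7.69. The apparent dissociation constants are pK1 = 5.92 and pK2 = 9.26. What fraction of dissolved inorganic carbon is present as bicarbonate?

α₁ = 0.958

α₁ = 1 / (1 + [H⁺]/K1 + K2/[H⁺]) = 1 / (1 + 10^-1.77 + 10^-1.57)
   = 1 / (1 + 0.016982 + 0.026915) = 1/1.0439 = 0.9579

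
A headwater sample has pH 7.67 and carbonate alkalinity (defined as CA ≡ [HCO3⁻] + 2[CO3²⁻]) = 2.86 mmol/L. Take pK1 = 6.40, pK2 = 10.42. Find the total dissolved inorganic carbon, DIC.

CA = [HCO3⁻] + 2[CO3²⁻] = (α₁ + 2α₂)·DIC
At pH 7.67: [H⁺]/K1 = 10^-1.27 = 0.053703, K2/[H⁺] = 10^-2.75 = 0.0017783
α₁ = 1/(1 + 0.053703 + 0.0017783) = 1/1.0555 = 0.9474; α₂ = α₁·K2/[H⁺] = 0.001685
α₁ + 2α₂ = 0.9508
DIC = CA / (α₁ + 2α₂) = 2.86 / 0.9508 = 3.01 mmol/L

DIC = 3.01 mmol/L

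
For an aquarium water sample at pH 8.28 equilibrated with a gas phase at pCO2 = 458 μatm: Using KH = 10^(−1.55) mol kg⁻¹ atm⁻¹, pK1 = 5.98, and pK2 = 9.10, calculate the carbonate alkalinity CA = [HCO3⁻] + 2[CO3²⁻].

[CO2*] = KH · pCO2 = 10^(−1.55) × 458×10^-6 = 1.291×10^-5 mol/kg
α₀ = 1/(1 + K1/[H⁺] + K1K2/[H⁺]²) = 1/(1 + 10^+2.30 + 10^+1.48) = 0.004334
DIC = [CO2*]/α₀ = 1.291×10^-5 / 0.004334 = 2.978 mmol/kg
CA = (α₁ + 2α₂)·DIC = (0.8648 + 2×0.1309) × 2.978 = 3.36 mmol/kg

CA = 3.36 mmol/kg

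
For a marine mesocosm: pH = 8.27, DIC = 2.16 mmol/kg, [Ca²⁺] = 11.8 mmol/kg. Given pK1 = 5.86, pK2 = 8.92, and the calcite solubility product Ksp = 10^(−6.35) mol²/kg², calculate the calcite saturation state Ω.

Ω = 10.4

α₂ = 1 / (1 + [H⁺]/K2 + [H⁺]²/(K1K2)) = 1 / (1 + 10^+0.65 + 10^-1.76)
   = 1 / (1 + 4.4668 + 0.017378) = 1/5.4842 = 0.1823
[CO3²⁻] = α₂ × DIC = 0.1823 × 2.16 = 0.3939 mmol/kg
Ksp = 10^(−6.35) = 4.467×10^-7
Ω = [Ca²⁺][CO3²⁻]/Ksp = (11.8×10^-3)(3.939×10^-4) / 4.467×10^-7 = 10.4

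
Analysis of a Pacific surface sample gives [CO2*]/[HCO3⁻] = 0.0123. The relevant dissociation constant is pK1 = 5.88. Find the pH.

From K1 = [H⁺][HCO3⁻]/[CO2*]:  pH = pK1 − log₁₀([CO2*]/[HCO3⁻])
log₁₀(0.0123) = -1.910
pH = 5.88 − (-1.910) = 7.79

pH = 7.79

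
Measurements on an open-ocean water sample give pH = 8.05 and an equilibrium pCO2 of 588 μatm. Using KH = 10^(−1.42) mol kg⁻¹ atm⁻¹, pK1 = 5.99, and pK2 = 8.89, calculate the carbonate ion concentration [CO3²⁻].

[CO2*] = KH · pCO2 = 10^(−1.42) × 588×10^-6 = 2.236×10^-5 mol/kg
α₀ = 1/(1 + K1/[H⁺] + K1K2/[H⁺]²) = 1/(1 + 10^+2.06 + 10^+1.22) = 0.007552
DIC = [CO2*]/α₀ = 2.236×10^-5 / 0.007552 = 2.960 mmol/kg
[CO3²⁻] = α₂·DIC; α₂ = 0.1253, so [CO3²⁻] = 0.1253 × 2.960 = 0.371 mmol/kg

[CO3²⁻] = 0.371 mmol/kg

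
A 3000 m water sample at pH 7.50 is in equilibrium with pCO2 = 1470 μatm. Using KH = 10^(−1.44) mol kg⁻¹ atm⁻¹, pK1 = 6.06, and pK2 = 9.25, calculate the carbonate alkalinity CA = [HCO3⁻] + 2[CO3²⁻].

[CO2*] = KH · pCO2 = 10^(−1.44) × 1470×10^-6 = 5.337×10^-5 mol/kg
α₀ = 1/(1 + K1/[H⁺] + K1K2/[H⁺]²) = 1/(1 + 10^+1.44 + 10^-0.31) = 0.03444
DIC = [CO2*]/α₀ = 5.337×10^-5 / 0.03444 = 1.550 mmol/kg
CA = (α₁ + 2α₂)·DIC = (0.9487 + 2×0.01687) × 1.550 = 1.52 mmol/kg

CA = 1.52 mmol/kg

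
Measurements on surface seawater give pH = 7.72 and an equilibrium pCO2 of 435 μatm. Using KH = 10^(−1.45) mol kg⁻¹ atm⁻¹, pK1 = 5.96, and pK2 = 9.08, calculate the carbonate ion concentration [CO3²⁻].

[CO2*] = KH · pCO2 = 10^(−1.45) × 435×10^-6 = 1.543×10^-5 mol/kg
α₀ = 1/(1 + K1/[H⁺] + K1K2/[H⁺]²) = 1/(1 + 10^+1.76 + 10^+0.40) = 0.01638
DIC = [CO2*]/α₀ = 1.543×10^-5 / 0.01638 = 0.9424 mmol/kg
[CO3²⁻] = α₂·DIC; α₂ = 0.04114, so [CO3²⁻] = 0.04114 × 0.9424 = 0.0388 mmol/kg

[CO3²⁻] = 0.0388 mmol/kg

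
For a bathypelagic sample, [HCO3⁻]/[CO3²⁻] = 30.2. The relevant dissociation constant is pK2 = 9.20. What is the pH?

pH = 7.72

From K2 = [H⁺][CO3²⁻]/[HCO3⁻]:  pH = pK2 − log₁₀([HCO3⁻]/[CO3²⁻])
log₁₀(30.2) = +1.480
pH = 9.20 − (+1.480) = 7.72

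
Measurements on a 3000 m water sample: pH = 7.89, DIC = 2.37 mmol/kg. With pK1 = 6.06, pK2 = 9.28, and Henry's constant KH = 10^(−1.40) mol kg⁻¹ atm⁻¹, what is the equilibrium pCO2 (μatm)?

α₀ = 1 / (1 + K1/[H⁺] + K1K2/[H⁺]²) = 1 / (1 + 10^+1.83 + 10^+0.44)
   = 1 / (1 + 67.608 + 2.7542) = 1/71.363 = 0.01401
[CO2*] = α₀ × DIC = 0.01401 × 2.37 = 0.03321 mmol/kg
pCO2 = [CO2*]/KH = 3.321×10^-5 / 3.981×10^-2 = 834 μatm

pCO2 = 834 μatm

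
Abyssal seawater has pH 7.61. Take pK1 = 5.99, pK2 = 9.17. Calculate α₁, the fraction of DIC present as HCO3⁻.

α₁ = 1 / (1 + [H⁺]/K1 + K2/[H⁺]) = 1 / (1 + 10^-1.62 + 10^-1.56)
   = 1 / (1 + 0.023988 + 0.027542) = 1/1.0515 = 0.9510

α₁ = 0.951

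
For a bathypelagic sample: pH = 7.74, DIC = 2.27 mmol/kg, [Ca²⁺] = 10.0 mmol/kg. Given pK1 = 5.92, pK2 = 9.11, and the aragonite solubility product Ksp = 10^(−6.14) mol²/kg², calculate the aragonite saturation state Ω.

α₂ = 1 / (1 + [H⁺]/K2 + [H⁺]²/(K1K2)) = 1 / (1 + 10^+1.37 + 10^-0.45)
   = 1 / (1 + 23.442 + 0.35481) = 1/24.797 = 0.04033
[CO3²⁻] = α₂ × DIC = 0.04033 × 2.27 = 0.09154 mmol/kg
Ksp = 10^(−6.14) = 7.244×10^-7
Ω = [Ca²⁺][CO3²⁻]/Ksp = (10.0×10^-3)(9.154×10^-5) / 7.244×10^-7 = 1.26

Ω = 1.26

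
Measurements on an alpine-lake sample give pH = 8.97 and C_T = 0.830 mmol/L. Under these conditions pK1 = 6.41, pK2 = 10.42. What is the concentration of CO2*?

α₀ = 1 / (1 + K1/[H⁺] + K1K2/[H⁺]²) = 1 / (1 + 10^+2.56 + 10^+1.11)
   = 1 / (1 + 363.08 + 12.882) = 1/376.96 = 0.002653
[CO2*] = α₀ × DIC = 0.002653 × 0.830 = 0.00220 mmol/L = 2.20 μmol/L

[CO2*] = 2.20 μmol/L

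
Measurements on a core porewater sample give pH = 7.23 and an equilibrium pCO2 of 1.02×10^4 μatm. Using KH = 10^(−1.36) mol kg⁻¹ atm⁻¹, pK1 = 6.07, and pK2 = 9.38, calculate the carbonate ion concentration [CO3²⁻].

[CO2*] = KH · pCO2 = 10^(−1.36) × 1.02×10^4×10^-6 = 4.452×10^-4 mol/kg
α₀ = 1/(1 + K1/[H⁺] + K1K2/[H⁺]²) = 1/(1 + 10^+1.16 + 10^-0.99) = 0.06428
DIC = [CO2*]/α₀ = 4.452×10^-4 / 0.06428 = 6.927 mmol/kg
[CO3²⁻] = α₂·DIC; α₂ = 0.006578, so [CO3²⁻] = 0.006578 × 6.927 = 0.0456 mmol/kg

[CO3²⁻] = 0.0456 mmol/kg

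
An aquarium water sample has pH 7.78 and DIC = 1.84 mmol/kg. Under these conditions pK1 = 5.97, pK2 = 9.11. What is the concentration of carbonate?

α₂ = 1 / (1 + [H⁺]/K2 + [H⁺]²/(K1K2)) = 1 / (1 + 10^+1.33 + 10^-0.48)
   = 1 / (1 + 21.380 + 0.33113) = 1/22.711 = 0.04403
[CO3²⁻] = α₂ × DIC = 0.04403 × 1.84 = 0.0810 mmol/kg

[CO3²⁻] = 0.0810 mmol/kg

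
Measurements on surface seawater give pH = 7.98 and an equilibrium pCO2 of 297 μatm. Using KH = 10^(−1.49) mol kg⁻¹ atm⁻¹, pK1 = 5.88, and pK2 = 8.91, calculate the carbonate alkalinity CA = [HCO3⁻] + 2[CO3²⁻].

CA = 1.49 mmol/kg

[CO2*] = KH · pCO2 = 10^(−1.49) × 297×10^-6 = 9.611×10^-6 mol/kg
α₀ = 1/(1 + K1/[H⁺] + K1K2/[H⁺]²) = 1/(1 + 10^+2.10 + 10^+1.17) = 0.007058
DIC = [CO2*]/α₀ = 9.611×10^-6 / 0.007058 = 1.362 mmol/kg
CA = (α₁ + 2α₂)·DIC = (0.8885 + 2×0.1044) × 1.362 = 1.49 mmol/kg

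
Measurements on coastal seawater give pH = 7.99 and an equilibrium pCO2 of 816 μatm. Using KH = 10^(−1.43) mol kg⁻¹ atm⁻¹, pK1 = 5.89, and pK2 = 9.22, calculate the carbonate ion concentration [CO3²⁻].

[CO2*] = KH · pCO2 = 10^(−1.43) × 816×10^-6 = 3.032×10^-5 mol/kg
α₀ = 1/(1 + K1/[H⁺] + K1K2/[H⁺]²) = 1/(1 + 10^+2.10 + 10^+0.87) = 0.007446
DIC = [CO2*]/α₀ = 3.032×10^-5 / 0.007446 = 4.072 mmol/kg
[CO3²⁻] = α₂·DIC; α₂ = 0.05520, so [CO3²⁻] = 0.05520 × 4.072 = 0.225 mmol/kg

[CO3²⁻] = 0.225 mmol/kg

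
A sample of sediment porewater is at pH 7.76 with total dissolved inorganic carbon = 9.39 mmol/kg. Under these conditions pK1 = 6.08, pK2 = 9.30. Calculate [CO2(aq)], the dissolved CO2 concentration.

α₀ = 1 / (1 + K1/[H⁺] + K1K2/[H⁺]²) = 1 / (1 + 10^+1.68 + 10^+0.14)
   = 1 / (1 + 47.863 + 1.3804) = 1/50.243 = 0.01990
[CO2*] = α₀ × DIC = 0.01990 × 9.39 = 0.187 mmol/kg

[CO2*] = 0.187 mmol/kg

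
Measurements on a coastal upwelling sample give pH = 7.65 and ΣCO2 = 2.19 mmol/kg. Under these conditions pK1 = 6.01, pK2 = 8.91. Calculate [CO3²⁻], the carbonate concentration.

[CO3²⁻] = 0.112 mmol/kg

α₂ = 1 / (1 + [H⁺]/K2 + [H⁺]²/(K1K2)) = 1 / (1 + 10^+1.26 + 10^-0.38)
   = 1 / (1 + 18.197 + 0.41687) = 1/19.614 = 0.05098
[CO3²⁻] = α₂ × DIC = 0.05098 × 2.19 = 0.112 mmol/kg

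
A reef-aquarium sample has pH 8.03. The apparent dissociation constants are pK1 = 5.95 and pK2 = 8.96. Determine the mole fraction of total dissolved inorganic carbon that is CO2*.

α₀ = 0.00739

α₀ = 1 / (1 + K1/[H⁺] + K1K2/[H⁺]²) = 1 / (1 + 10^+2.08 + 10^+1.15)
   = 1 / (1 + 120.23 + 14.125) = 1/135.35 = 0.007388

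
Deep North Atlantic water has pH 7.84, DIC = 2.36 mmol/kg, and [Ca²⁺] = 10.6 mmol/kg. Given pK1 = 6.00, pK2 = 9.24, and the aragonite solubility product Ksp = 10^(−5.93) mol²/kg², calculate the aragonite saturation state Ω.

α₂ = 1 / (1 + [H⁺]/K2 + [H⁺]²/(K1K2)) = 1 / (1 + 10^+1.40 + 10^-0.44)
   = 1 / (1 + 25.119 + 0.36308) = 1/26.482 = 0.03776
[CO3²⁻] = α₂ × DIC = 0.03776 × 2.36 = 0.08912 mmol/kg
Ksp = 10^(−5.93) = 1.175×10^-6
Ω = [Ca²⁺][CO3²⁻]/Ksp = (10.6×10^-3)(8.912×10^-5) / 1.175×10^-6 = 0.804

Ω = 0.804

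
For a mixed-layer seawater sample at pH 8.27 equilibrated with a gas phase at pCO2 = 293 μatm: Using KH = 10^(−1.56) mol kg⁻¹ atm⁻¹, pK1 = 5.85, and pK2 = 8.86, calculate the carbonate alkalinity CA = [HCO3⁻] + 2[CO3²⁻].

[CO2*] = KH · pCO2 = 10^(−1.56) × 293×10^-6 = 8.070×10^-6 mol/kg
α₀ = 1/(1 + K1/[H⁺] + K1K2/[H⁺]²) = 1/(1 + 10^+2.42 + 10^+1.83) = 0.003015
DIC = [CO2*]/α₀ = 8.070×10^-6 / 0.003015 = 2.676 mmol/kg
CA = (α₁ + 2α₂)·DIC = (0.7931 + 2×0.2039) × 2.676 = 3.21 mmol/kg

CA = 3.21 mmol/kg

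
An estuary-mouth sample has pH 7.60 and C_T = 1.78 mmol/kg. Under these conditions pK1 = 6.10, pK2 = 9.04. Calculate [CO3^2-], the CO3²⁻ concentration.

[CO3²⁻] = 0.0605 mmol/kg

α₂ = 1 / (1 + [H⁺]/K2 + [H⁺]²/(K1K2)) = 1 / (1 + 10^+1.44 + 10^-0.06)
   = 1 / (1 + 27.542 + 0.87096) = 1/29.413 = 0.03400
[CO3²⁻] = α₂ × DIC = 0.03400 × 1.78 = 0.0605 mmol/kg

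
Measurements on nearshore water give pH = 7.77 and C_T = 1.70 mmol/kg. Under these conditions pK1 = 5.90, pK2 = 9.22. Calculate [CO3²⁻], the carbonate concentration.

[CO3²⁻] = 0.0575 mmol/kg

α₂ = 1 / (1 + [H⁺]/K2 + [H⁺]²/(K1K2)) = 1 / (1 + 10^+1.45 + 10^-0.42)
   = 1 / (1 + 28.184 + 0.38019) = 1/29.564 = 0.03382
[CO3²⁻] = α₂ × DIC = 0.03382 × 1.70 = 0.0575 mmol/kg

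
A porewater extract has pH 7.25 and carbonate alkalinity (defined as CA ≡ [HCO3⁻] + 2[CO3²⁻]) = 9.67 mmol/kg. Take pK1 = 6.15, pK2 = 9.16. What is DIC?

DIC = 10.3 mmol/kg

CA = [HCO3⁻] + 2[CO3²⁻] = (α₁ + 2α₂)·DIC
At pH 7.25: [H⁺]/K1 = 10^-1.10 = 0.079433, K2/[H⁺] = 10^-1.91 = 0.012303
α₁ = 1/(1 + 0.079433 + 0.012303) = 1/1.0917 = 0.9160; α₂ = α₁·K2/[H⁺] = 0.01127
α₁ + 2α₂ = 0.9385
DIC = CA / (α₁ + 2α₂) = 9.67 / 0.9385 = 10.3 mmol/kg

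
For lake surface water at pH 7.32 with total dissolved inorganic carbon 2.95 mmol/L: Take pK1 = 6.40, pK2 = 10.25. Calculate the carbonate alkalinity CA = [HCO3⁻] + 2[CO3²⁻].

CA = 2.64 mmol/L

CA = [HCO3⁻] + 2[CO3²⁻] = (α₁ + 2α₂)·DIC
At pH 7.32: [H⁺]/K1 = 10^-0.92 = 0.12023, K2/[H⁺] = 10^-2.93 = 0.0011749
α₁ = 1/(1 + 0.12023 + 0.0011749) = 1/1.1214 = 0.8917; α₂ = α₁·K2/[H⁺] = 0.001048
α₁ + 2α₂ = 0.8938
CA = 0.8938 × 2.95 = 2.64 mmol/L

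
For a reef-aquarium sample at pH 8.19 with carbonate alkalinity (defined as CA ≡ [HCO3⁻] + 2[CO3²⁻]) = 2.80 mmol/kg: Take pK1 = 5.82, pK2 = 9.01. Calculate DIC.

CA = [HCO3⁻] + 2[CO3²⁻] = (α₁ + 2α₂)·DIC
At pH 8.19: [H⁺]/K1 = 10^-2.37 = 0.0042658, K2/[H⁺] = 10^-0.82 = 0.15136
α₁ = 1/(1 + 0.0042658 + 0.15136) = 1/1.1556 = 0.8653; α₂ = α₁·K2/[H⁺] = 0.1310
α₁ + 2α₂ = 1.1273
DIC = CA / (α₁ + 2α₂) = 2.80 / 1.1273 = 2.48 mmol/kg

DIC = 2.48 mmol/kg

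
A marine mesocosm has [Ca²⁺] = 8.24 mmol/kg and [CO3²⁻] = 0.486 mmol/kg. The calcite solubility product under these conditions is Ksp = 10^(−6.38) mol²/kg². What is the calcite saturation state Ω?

Ω = 9.61

Ksp = 10^(−6.38) = 4.169×10^-7
Ω = [Ca²⁺][CO3²⁻]/Ksp = (8.24×10^-3)(0.486×10^-3) / 4.169×10^-7 = 9.61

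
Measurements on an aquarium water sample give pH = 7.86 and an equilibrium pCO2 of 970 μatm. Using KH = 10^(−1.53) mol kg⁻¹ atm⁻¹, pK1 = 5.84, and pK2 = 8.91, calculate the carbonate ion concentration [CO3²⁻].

[CO2*] = KH · pCO2 = 10^(−1.53) × 970×10^-6 = 2.863×10^-5 mol/kg
α₀ = 1/(1 + K1/[H⁺] + K1K2/[H⁺]²) = 1/(1 + 10^+2.02 + 10^+0.97) = 0.008692
DIC = [CO2*]/α₀ = 2.863×10^-5 / 0.008692 = 3.293 mmol/kg
[CO3²⁻] = α₂·DIC; α₂ = 0.08112, so [CO3²⁻] = 0.08112 × 3.293 = 0.267 mmol/kg

[CO3²⁻] = 0.267 mmol/kg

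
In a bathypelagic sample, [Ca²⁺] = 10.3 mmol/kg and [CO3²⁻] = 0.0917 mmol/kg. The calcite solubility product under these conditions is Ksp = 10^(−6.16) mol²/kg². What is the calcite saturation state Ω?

Ksp = 10^(−6.16) = 6.918×10^-7
Ω = [Ca²⁺][CO3²⁻]/Ksp = (10.3×10^-3)(0.0917×10^-3) / 6.918×10^-7 = 1.37

Ω = 1.37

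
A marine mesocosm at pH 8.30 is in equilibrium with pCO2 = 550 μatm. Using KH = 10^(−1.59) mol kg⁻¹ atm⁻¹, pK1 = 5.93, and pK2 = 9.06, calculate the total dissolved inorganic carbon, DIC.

[CO2*] = KH · pCO2 = 10^(−1.59) × 550×10^-6 = 1.414×10^-5 mol/kg
α₀ = 1/(1 + K1/[H⁺] + K1K2/[H⁺]²) = 1/(1 + 10^+2.37 + 10^+1.61) = 0.003621
DIC = [CO2*]/α₀ = 1.414×10^-5 / 0.003621 = 3.90 mmol/kg

DIC = 3.90 mmol/kg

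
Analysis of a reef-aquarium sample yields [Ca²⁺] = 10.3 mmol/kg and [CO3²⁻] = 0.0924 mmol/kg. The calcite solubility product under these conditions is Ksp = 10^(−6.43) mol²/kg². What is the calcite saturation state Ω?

Ksp = 10^(−6.43) = 3.715×10^-7
Ω = [Ca²⁺][CO3²⁻]/Ksp = (10.3×10^-3)(0.0924×10^-3) / 3.715×10^-7 = 2.56

Ω = 2.56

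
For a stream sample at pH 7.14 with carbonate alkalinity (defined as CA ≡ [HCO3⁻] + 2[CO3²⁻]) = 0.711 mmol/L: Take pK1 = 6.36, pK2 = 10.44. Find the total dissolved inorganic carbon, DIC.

CA = [HCO3⁻] + 2[CO3²⁻] = (α₁ + 2α₂)·DIC
At pH 7.14: [H⁺]/K1 = 10^-0.78 = 0.16596, K2/[H⁺] = 10^-3.30 = 0.00050119
α₁ = 1/(1 + 0.16596 + 0.00050119) = 1/1.1665 = 0.8573; α₂ = α₁·K2/[H⁺] = 0.0004297
α₁ + 2α₂ = 0.8582
DIC = CA / (α₁ + 2α₂) = 0.711 / 0.8582 = 0.829 mmol/L

DIC = 0.829 mmol/L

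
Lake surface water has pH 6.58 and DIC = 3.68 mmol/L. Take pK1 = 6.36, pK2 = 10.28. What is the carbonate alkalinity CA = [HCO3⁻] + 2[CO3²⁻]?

CA = [HCO3⁻] + 2[CO3²⁻] = (α₁ + 2α₂)·DIC
At pH 6.58: [H⁺]/K1 = 10^-0.22 = 0.60256, K2/[H⁺] = 10^-3.70 = 0.00019953
α₁ = 1/(1 + 0.60256 + 0.00019953) = 1/1.6028 = 0.6239; α₂ = α₁·K2/[H⁺] = 0.0001245
α₁ + 2α₂ = 0.6242
CA = 0.6242 × 3.68 = 2.30 mmol/L

CA = 2.30 mmol/L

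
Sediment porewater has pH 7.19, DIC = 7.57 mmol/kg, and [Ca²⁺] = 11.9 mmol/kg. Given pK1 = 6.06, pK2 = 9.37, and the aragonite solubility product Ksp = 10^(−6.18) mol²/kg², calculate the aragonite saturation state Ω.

α₂ = 1 / (1 + [H⁺]/K2 + [H⁺]²/(K1K2)) = 1 / (1 + 10^+2.18 + 10^+1.05)
   = 1 / (1 + 151.36 + 11.220) = 1/163.58 = 0.006113
[CO3²⁻] = α₂ × DIC = 0.006113 × 7.57 = 0.04628 mmol/kg
Ksp = 10^(−6.18) = 6.607×10^-7
Ω = [Ca²⁺][CO3²⁻]/Ksp = (11.9×10^-3)(4.628×10^-5) / 6.607×10^-7 = 0.834

Ω = 0.834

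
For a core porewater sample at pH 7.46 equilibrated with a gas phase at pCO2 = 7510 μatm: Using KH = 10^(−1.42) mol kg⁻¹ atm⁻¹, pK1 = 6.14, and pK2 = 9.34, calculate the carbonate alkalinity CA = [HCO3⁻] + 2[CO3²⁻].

CA = 6.12 mmol/kg

[CO2*] = KH · pCO2 = 10^(−1.42) × 7510×10^-6 = 2.855×10^-4 mol/kg
α₀ = 1/(1 + K1/[H⁺] + K1K2/[H⁺]²) = 1/(1 + 10^+1.32 + 10^-0.56) = 0.04511
DIC = [CO2*]/α₀ = 2.855×10^-4 / 0.04511 = 6.330 mmol/kg
CA = (α₁ + 2α₂)·DIC = (0.9425 + 2×0.01242) × 6.330 = 6.12 mmol/kg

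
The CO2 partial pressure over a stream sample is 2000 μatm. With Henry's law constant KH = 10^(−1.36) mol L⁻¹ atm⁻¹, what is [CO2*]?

[CO2*] = 87.3 μmol/L

KH = 10^(−1.36) = 4.365×10^-2 mol L⁻¹ atm⁻¹
[CO2*] = KH · pCO2 = 4.365×10^-2 × 2000×10^-6 atm = 8.73×10^-5 mol/L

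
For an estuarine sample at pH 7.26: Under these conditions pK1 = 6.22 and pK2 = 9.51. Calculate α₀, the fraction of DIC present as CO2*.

α₀ = 0.0832

α₀ = 1 / (1 + K1/[H⁺] + K1K2/[H⁺]²) = 1 / (1 + 10^+1.04 + 10^-1.21)
   = 1 / (1 + 10.965 + 0.061660) = 1/12.026 = 0.08315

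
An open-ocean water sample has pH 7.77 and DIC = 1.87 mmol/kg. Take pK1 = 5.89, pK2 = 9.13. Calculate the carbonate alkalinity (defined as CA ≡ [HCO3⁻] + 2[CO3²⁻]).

CA = 1.92 mmol/kg

CA = [HCO3⁻] + 2[CO3²⁻] = (α₁ + 2α₂)·DIC
At pH 7.77: [H⁺]/K1 = 10^-1.88 = 0.013183, K2/[H⁺] = 10^-1.36 = 0.043652
α₁ = 1/(1 + 0.013183 + 0.043652) = 1/1.0568 = 0.9462; α₂ = α₁·K2/[H⁺] = 0.04130
α₁ + 2α₂ = 1.0288
CA = 1.0288 × 1.87 = 1.92 mmol/kg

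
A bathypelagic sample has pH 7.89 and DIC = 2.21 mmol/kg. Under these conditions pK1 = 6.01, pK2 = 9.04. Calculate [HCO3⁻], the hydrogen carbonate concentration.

α₁ = 1 / (1 + [H⁺]/K1 + K2/[H⁺]) = 1 / (1 + 10^-1.88 + 10^-1.15)
   = 1 / (1 + 0.013183 + 0.070795) = 1/1.0840 = 0.9225
[HCO3⁻] = α₁ × DIC = 0.9225 × 2.21 = 2.04 mmol/kg

[HCO3⁻] = 2.04 mmol/kg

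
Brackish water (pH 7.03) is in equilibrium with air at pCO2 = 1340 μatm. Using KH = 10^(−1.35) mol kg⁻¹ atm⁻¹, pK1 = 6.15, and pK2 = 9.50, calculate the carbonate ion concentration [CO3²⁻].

[CO3²⁻] = 1.54 μmol/kg

[CO2*] = KH · pCO2 = 10^(−1.35) × 1340×10^-6 = 5.986×10^-5 mol/kg
α₀ = 1/(1 + K1/[H⁺] + K1K2/[H⁺]²) = 1/(1 + 10^+0.88 + 10^-1.59) = 0.1161
DIC = [CO2*]/α₀ = 5.986×10^-5 / 0.1161 = 0.5154 mmol/kg
[CO3²⁻] = α₂·DIC; α₂ = 0.002985, so [CO3²⁻] = 0.002985 × 0.5154 = 0.00154 mmol/kg = 1.54 μmol/kg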